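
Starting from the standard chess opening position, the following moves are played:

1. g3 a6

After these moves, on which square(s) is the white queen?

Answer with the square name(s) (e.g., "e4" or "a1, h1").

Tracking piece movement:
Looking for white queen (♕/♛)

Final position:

  a b c d e f g h
  ─────────────────
8│♜ ♞ ♝ ♛ ♚ ♝ ♞ ♜│8
7│· ♟ ♟ ♟ ♟ ♟ ♟ ♟│7
6│♟ · · · · · · ·│6
5│· · · · · · · ·│5
4│· · · · · · · ·│4
3│· · · · · · ♙ ·│3
2│♙ ♙ ♙ ♙ ♙ ♙ · ♙│2
1│♖ ♘ ♗ ♕ ♔ ♗ ♘ ♖│1
  ─────────────────
  a b c d e f g h


d1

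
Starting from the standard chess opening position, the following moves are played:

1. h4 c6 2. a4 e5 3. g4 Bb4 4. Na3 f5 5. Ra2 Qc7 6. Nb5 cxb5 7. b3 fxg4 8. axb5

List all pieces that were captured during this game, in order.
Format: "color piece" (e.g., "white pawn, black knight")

Tracking captures:
  cxb5: captured white knight
  fxg4: captured white pawn
  axb5: captured black pawn

white knight, white pawn, black pawn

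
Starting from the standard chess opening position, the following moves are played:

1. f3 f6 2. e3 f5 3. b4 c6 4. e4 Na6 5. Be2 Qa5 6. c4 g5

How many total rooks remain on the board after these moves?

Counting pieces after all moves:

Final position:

  a b c d e f g h
  ─────────────────
8│♜ · ♝ · ♚ ♝ ♞ ♜│8
7│♟ ♟ · ♟ ♟ · · ♟│7
6│♞ · ♟ · · · · ·│6
5│♛ · · · · ♟ ♟ ·│5
4│· ♙ ♙ · ♙ · · ·│4
3│· · · · · ♙ · ·│3
2│♙ · · ♙ ♗ · ♙ ♙│2
1│♖ ♘ ♗ ♕ ♔ · ♘ ♖│1
  ─────────────────
  a b c d e f g h


4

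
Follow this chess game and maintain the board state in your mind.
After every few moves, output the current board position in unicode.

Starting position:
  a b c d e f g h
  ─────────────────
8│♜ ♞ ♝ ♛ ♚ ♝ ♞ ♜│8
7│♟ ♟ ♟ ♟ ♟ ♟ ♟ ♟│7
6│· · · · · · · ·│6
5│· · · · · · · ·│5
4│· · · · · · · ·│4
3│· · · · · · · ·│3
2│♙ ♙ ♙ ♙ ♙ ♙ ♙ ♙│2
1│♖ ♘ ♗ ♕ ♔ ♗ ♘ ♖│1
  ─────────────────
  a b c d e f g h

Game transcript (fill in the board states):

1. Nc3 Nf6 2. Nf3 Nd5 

  a b c d e f g h
  ─────────────────
8│♜ ♞ ♝ ♛ ♚ ♝ · ♜│8
7│♟ ♟ ♟ ♟ ♟ ♟ ♟ ♟│7
6│· · · · · · · ·│6
5│· · · ♞ · · · ·│5
4│· · · · · · · ·│4
3│· · ♘ · · ♘ · ·│3
2│♙ ♙ ♙ ♙ ♙ ♙ ♙ ♙│2
1│♖ · ♗ ♕ ♔ ♗ · ♖│1
  ─────────────────
  a b c d e f g h

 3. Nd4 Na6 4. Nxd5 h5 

  a b c d e f g h
  ─────────────────
8│♜ · ♝ ♛ ♚ ♝ · ♜│8
7│♟ ♟ ♟ ♟ ♟ ♟ ♟ ·│7
6│♞ · · · · · · ·│6
5│· · · ♘ · · · ♟│5
4│· · · ♘ · · · ·│4
3│· · · · · · · ·│3
2│♙ ♙ ♙ ♙ ♙ ♙ ♙ ♙│2
1│♖ · ♗ ♕ ♔ ♗ · ♖│1
  ─────────────────
  a b c d e f g h

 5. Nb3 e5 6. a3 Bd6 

  a b c d e f g h
  ─────────────────
8│♜ · ♝ ♛ ♚ · · ♜│8
7│♟ ♟ ♟ ♟ · ♟ ♟ ·│7
6│♞ · · ♝ · · · ·│6
5│· · · ♘ ♟ · · ♟│5
4│· · · · · · · ·│4
3│♙ ♘ · · · · · ·│3
2│· ♙ ♙ ♙ ♙ ♙ ♙ ♙│2
1│♖ · ♗ ♕ ♔ ♗ · ♖│1
  ─────────────────
  a b c d e f g h

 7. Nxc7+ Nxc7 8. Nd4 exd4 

  a b c d e f g h
  ─────────────────
8│♜ · ♝ ♛ ♚ · · ♜│8
7│♟ ♟ ♞ ♟ · ♟ ♟ ·│7
6│· · · ♝ · · · ·│6
5│· · · · · · · ♟│5
4│· · · ♟ · · · ·│4
3│♙ · · · · · · ·│3
2│· ♙ ♙ ♙ ♙ ♙ ♙ ♙│2
1│♖ · ♗ ♕ ♔ ♗ · ♖│1
  ─────────────────
  a b c d e f g h

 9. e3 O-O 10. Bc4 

  a b c d e f g h
  ─────────────────
8│♜ · ♝ ♛ · ♜ ♚ ·│8
7│♟ ♟ ♞ ♟ · ♟ ♟ ·│7
6│· · · ♝ · · · ·│6
5│· · · · · · · ♟│5
4│· · ♗ ♟ · · · ·│4
3│♙ · · · ♙ · · ·│3
2│· ♙ ♙ ♙ · ♙ ♙ ♙│2
1│♖ · ♗ ♕ ♔ · · ♖│1
  ─────────────────
  a b c d e f g h


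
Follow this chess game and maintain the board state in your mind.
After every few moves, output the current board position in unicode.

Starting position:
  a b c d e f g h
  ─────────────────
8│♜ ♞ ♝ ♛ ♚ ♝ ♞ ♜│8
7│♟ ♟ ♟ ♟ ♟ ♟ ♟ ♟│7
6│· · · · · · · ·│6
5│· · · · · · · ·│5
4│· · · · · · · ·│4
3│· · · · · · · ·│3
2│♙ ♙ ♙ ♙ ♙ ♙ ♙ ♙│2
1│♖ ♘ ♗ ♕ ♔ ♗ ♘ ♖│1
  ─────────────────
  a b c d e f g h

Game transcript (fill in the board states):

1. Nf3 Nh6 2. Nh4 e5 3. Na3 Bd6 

  a b c d e f g h
  ─────────────────
8│♜ ♞ ♝ ♛ ♚ · · ♜│8
7│♟ ♟ ♟ ♟ · ♟ ♟ ♟│7
6│· · · ♝ · · · ♞│6
5│· · · · ♟ · · ·│5
4│· · · · · · · ♘│4
3│♘ · · · · · · ·│3
2│♙ ♙ ♙ ♙ ♙ ♙ ♙ ♙│2
1│♖ · ♗ ♕ ♔ ♗ · ♖│1
  ─────────────────
  a b c d e f g h

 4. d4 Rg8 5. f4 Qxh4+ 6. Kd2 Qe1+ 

  a b c d e f g h
  ─────────────────
8│♜ ♞ ♝ · ♚ · ♜ ·│8
7│♟ ♟ ♟ ♟ · ♟ ♟ ♟│7
6│· · · ♝ · · · ♞│6
5│· · · · ♟ · · ·│5
4│· · · ♙ · ♙ · ·│4
3│♘ · · · · · · ·│3
2│♙ ♙ ♙ ♔ ♙ · ♙ ♙│2
1│♖ · ♗ ♕ ♛ ♗ · ♖│1
  ─────────────────
  a b c d e f g h

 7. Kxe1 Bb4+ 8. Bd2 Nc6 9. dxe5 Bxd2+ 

  a b c d e f g h
  ─────────────────
8│♜ · ♝ · ♚ · ♜ ·│8
7│♟ ♟ ♟ ♟ · ♟ ♟ ♟│7
6│· · ♞ · · · · ♞│6
5│· · · · ♙ · · ·│5
4│· · · · · ♙ · ·│4
3│♘ · · · · · · ·│3
2│♙ ♙ ♙ ♝ ♙ · ♙ ♙│2
1│♖ · · ♕ ♔ ♗ · ♖│1
  ─────────────────
  a b c d e f g h

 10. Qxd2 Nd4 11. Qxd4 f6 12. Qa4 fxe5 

  a b c d e f g h
  ─────────────────
8│♜ · ♝ · ♚ · ♜ ·│8
7│♟ ♟ ♟ ♟ · · ♟ ♟│7
6│· · · · · · · ♞│6
5│· · · · ♟ · · ·│5
4│♕ · · · · ♙ · ·│4
3│♘ · · · · · · ·│3
2│♙ ♙ ♙ · ♙ · ♙ ♙│2
1│♖ · · · ♔ ♗ · ♖│1
  ─────────────────
  a b c d e f g h

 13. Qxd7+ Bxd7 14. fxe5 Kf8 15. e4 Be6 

  a b c d e f g h
  ─────────────────
8│♜ · · · · ♚ ♜ ·│8
7│♟ ♟ ♟ · · · ♟ ♟│7
6│· · · · ♝ · · ♞│6
5│· · · · ♙ · · ·│5
4│· · · · ♙ · · ·│4
3│♘ · · · · · · ·│3
2│♙ ♙ ♙ · · · ♙ ♙│2
1│♖ · · · ♔ ♗ · ♖│1
  ─────────────────
  a b c d e f g h



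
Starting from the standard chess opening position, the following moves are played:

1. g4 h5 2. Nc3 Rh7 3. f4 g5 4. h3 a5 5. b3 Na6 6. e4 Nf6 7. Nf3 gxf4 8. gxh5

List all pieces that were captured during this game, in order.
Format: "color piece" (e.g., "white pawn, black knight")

Tracking captures:
  gxf4: captured white pawn
  gxh5: captured black pawn

white pawn, black pawn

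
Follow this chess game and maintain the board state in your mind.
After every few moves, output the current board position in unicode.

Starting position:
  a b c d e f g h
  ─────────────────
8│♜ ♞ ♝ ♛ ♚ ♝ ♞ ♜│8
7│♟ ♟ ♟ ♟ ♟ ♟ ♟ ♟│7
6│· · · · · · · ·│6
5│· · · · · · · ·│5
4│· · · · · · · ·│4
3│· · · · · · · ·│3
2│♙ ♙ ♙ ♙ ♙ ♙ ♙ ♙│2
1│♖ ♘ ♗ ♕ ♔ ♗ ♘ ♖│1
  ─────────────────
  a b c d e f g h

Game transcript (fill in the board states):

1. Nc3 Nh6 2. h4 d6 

  a b c d e f g h
  ─────────────────
8│♜ ♞ ♝ ♛ ♚ ♝ · ♜│8
7│♟ ♟ ♟ · ♟ ♟ ♟ ♟│7
6│· · · ♟ · · · ♞│6
5│· · · · · · · ·│5
4│· · · · · · · ♙│4
3│· · ♘ · · · · ·│3
2│♙ ♙ ♙ ♙ ♙ ♙ ♙ ·│2
1│♖ · ♗ ♕ ♔ ♗ ♘ ♖│1
  ─────────────────
  a b c d e f g h

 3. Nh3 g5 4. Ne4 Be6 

  a b c d e f g h
  ─────────────────
8│♜ ♞ · ♛ ♚ ♝ · ♜│8
7│♟ ♟ ♟ · ♟ ♟ · ♟│7
6│· · · ♟ ♝ · · ♞│6
5│· · · · · · ♟ ·│5
4│· · · · ♘ · · ♙│4
3│· · · · · · · ♘│3
2│♙ ♙ ♙ ♙ ♙ ♙ ♙ ·│2
1│♖ · ♗ ♕ ♔ ♗ · ♖│1
  ─────────────────
  a b c d e f g h

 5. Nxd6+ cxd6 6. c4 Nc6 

  a b c d e f g h
  ─────────────────
8│♜ · · ♛ ♚ ♝ · ♜│8
7│♟ ♟ · · ♟ ♟ · ♟│7
6│· · ♞ ♟ ♝ · · ♞│6
5│· · · · · · ♟ ·│5
4│· · ♙ · · · · ♙│4
3│· · · · · · · ♘│3
2│♙ ♙ · ♙ ♙ ♙ ♙ ·│2
1│♖ · ♗ ♕ ♔ ♗ · ♖│1
  ─────────────────
  a b c d e f g h

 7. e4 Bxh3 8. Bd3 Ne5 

  a b c d e f g h
  ─────────────────
8│♜ · · ♛ ♚ ♝ · ♜│8
7│♟ ♟ · · ♟ ♟ · ♟│7
6│· · · ♟ · · · ♞│6
5│· · · · ♞ · ♟ ·│5
4│· · ♙ · ♙ · · ♙│4
3│· · · ♗ · · · ♝│3
2│♙ ♙ · ♙ · ♙ ♙ ·│2
1│♖ · ♗ ♕ ♔ · · ♖│1
  ─────────────────
  a b c d e f g h

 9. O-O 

  a b c d e f g h
  ─────────────────
8│♜ · · ♛ ♚ ♝ · ♜│8
7│♟ ♟ · · ♟ ♟ · ♟│7
6│· · · ♟ · · · ♞│6
5│· · · · ♞ · ♟ ·│5
4│· · ♙ · ♙ · · ♙│4
3│· · · ♗ · · · ♝│3
2│♙ ♙ · ♙ · ♙ ♙ ·│2
1│♖ · ♗ ♕ · ♖ ♔ ·│1
  ─────────────────
  a b c d e f g h


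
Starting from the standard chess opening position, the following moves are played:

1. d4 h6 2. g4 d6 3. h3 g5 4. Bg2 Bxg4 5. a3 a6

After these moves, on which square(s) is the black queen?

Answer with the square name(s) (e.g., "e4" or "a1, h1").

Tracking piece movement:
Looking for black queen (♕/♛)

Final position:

  a b c d e f g h
  ─────────────────
8│♜ ♞ · ♛ ♚ ♝ ♞ ♜│8
7│· ♟ ♟ · ♟ ♟ · ·│7
6│♟ · · ♟ · · · ♟│6
5│· · · · · · ♟ ·│5
4│· · · ♙ · · ♝ ·│4
3│♙ · · · · · · ♙│3
2│· ♙ ♙ · ♙ ♙ ♗ ·│2
1│♖ ♘ ♗ ♕ ♔ · ♘ ♖│1
  ─────────────────
  a b c d e f g h


d8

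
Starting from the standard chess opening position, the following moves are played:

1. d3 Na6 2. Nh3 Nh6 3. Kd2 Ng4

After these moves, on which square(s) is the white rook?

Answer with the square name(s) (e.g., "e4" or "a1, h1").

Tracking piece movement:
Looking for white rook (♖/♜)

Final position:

  a b c d e f g h
  ─────────────────
8│♜ · ♝ ♛ ♚ ♝ · ♜│8
7│♟ ♟ ♟ ♟ ♟ ♟ ♟ ♟│7
6│♞ · · · · · · ·│6
5│· · · · · · · ·│5
4│· · · · · · ♞ ·│4
3│· · · ♙ · · · ♘│3
2│♙ ♙ ♙ ♔ ♙ ♙ ♙ ♙│2
1│♖ ♘ ♗ ♕ · ♗ · ♖│1
  ─────────────────
  a b c d e f g h


a1, h1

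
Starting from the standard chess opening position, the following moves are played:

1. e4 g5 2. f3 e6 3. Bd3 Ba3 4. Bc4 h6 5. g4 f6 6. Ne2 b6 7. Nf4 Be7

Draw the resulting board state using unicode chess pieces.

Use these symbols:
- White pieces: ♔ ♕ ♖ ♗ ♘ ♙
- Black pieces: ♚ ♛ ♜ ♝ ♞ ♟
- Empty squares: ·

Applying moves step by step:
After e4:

♜ ♞ ♝ ♛ ♚ ♝ ♞ ♜
♟ ♟ ♟ ♟ ♟ ♟ ♟ ♟
· · · · · · · ·
· · · · · · · ·
· · · · ♙ · · ·
· · · · · · · ·
♙ ♙ ♙ ♙ · ♙ ♙ ♙
♖ ♘ ♗ ♕ ♔ ♗ ♘ ♖


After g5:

♜ ♞ ♝ ♛ ♚ ♝ ♞ ♜
♟ ♟ ♟ ♟ ♟ ♟ · ♟
· · · · · · · ·
· · · · · · ♟ ·
· · · · ♙ · · ·
· · · · · · · ·
♙ ♙ ♙ ♙ · ♙ ♙ ♙
♖ ♘ ♗ ♕ ♔ ♗ ♘ ♖


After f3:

♜ ♞ ♝ ♛ ♚ ♝ ♞ ♜
♟ ♟ ♟ ♟ ♟ ♟ · ♟
· · · · · · · ·
· · · · · · ♟ ·
· · · · ♙ · · ·
· · · · · ♙ · ·
♙ ♙ ♙ ♙ · · ♙ ♙
♖ ♘ ♗ ♕ ♔ ♗ ♘ ♖


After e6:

♜ ♞ ♝ ♛ ♚ ♝ ♞ ♜
♟ ♟ ♟ ♟ · ♟ · ♟
· · · · ♟ · · ·
· · · · · · ♟ ·
· · · · ♙ · · ·
· · · · · ♙ · ·
♙ ♙ ♙ ♙ · · ♙ ♙
♖ ♘ ♗ ♕ ♔ ♗ ♘ ♖


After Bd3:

♜ ♞ ♝ ♛ ♚ ♝ ♞ ♜
♟ ♟ ♟ ♟ · ♟ · ♟
· · · · ♟ · · ·
· · · · · · ♟ ·
· · · · ♙ · · ·
· · · ♗ · ♙ · ·
♙ ♙ ♙ ♙ · · ♙ ♙
♖ ♘ ♗ ♕ ♔ · ♘ ♖


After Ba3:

♜ ♞ ♝ ♛ ♚ · ♞ ♜
♟ ♟ ♟ ♟ · ♟ · ♟
· · · · ♟ · · ·
· · · · · · ♟ ·
· · · · ♙ · · ·
♝ · · ♗ · ♙ · ·
♙ ♙ ♙ ♙ · · ♙ ♙
♖ ♘ ♗ ♕ ♔ · ♘ ♖


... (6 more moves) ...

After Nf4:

♜ ♞ ♝ ♛ ♚ · ♞ ♜
♟ · ♟ ♟ · · · ·
· ♟ · · ♟ ♟ · ♟
· · · · · · ♟ ·
· · ♗ · ♙ ♘ ♙ ·
♝ · · · · ♙ · ·
♙ ♙ ♙ ♙ · · · ♙
♖ ♘ ♗ ♕ ♔ · · ♖


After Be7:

♜ ♞ ♝ ♛ ♚ · ♞ ♜
♟ · ♟ ♟ ♝ · · ·
· ♟ · · ♟ ♟ · ♟
· · · · · · ♟ ·
· · ♗ · ♙ ♘ ♙ ·
· · · · · ♙ · ·
♙ ♙ ♙ ♙ · · · ♙
♖ ♘ ♗ ♕ ♔ · · ♖



  a b c d e f g h
  ─────────────────
8│♜ ♞ ♝ ♛ ♚ · ♞ ♜│8
7│♟ · ♟ ♟ ♝ · · ·│7
6│· ♟ · · ♟ ♟ · ♟│6
5│· · · · · · ♟ ·│5
4│· · ♗ · ♙ ♘ ♙ ·│4
3│· · · · · ♙ · ·│3
2│♙ ♙ ♙ ♙ · · · ♙│2
1│♖ ♘ ♗ ♕ ♔ · · ♖│1
  ─────────────────
  a b c d e f g h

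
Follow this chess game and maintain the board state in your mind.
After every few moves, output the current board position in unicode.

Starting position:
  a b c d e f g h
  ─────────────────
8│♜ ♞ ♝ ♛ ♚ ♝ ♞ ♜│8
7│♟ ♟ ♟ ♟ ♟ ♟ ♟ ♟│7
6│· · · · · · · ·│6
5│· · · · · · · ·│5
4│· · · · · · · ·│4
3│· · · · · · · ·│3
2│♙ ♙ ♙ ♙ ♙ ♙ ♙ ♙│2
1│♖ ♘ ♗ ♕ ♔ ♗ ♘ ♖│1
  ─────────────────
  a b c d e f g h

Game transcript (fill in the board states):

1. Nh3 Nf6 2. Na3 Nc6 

  a b c d e f g h
  ─────────────────
8│♜ · ♝ ♛ ♚ ♝ · ♜│8
7│♟ ♟ ♟ ♟ ♟ ♟ ♟ ♟│7
6│· · ♞ · · ♞ · ·│6
5│· · · · · · · ·│5
4│· · · · · · · ·│4
3│♘ · · · · · · ♘│3
2│♙ ♙ ♙ ♙ ♙ ♙ ♙ ♙│2
1│♖ · ♗ ♕ ♔ ♗ · ♖│1
  ─────────────────
  a b c d e f g h

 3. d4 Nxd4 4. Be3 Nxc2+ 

  a b c d e f g h
  ─────────────────
8│♜ · ♝ ♛ ♚ ♝ · ♜│8
7│♟ ♟ ♟ ♟ ♟ ♟ ♟ ♟│7
6│· · · · · ♞ · ·│6
5│· · · · · · · ·│5
4│· · · · · · · ·│4
3│♘ · · · ♗ · · ♘│3
2│♙ ♙ ♞ · ♙ ♙ ♙ ♙│2
1│♖ · · ♕ ♔ ♗ · ♖│1
  ─────────────────
  a b c d e f g h

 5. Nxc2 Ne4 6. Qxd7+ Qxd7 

  a b c d e f g h
  ─────────────────
8│♜ · ♝ · ♚ ♝ · ♜│8
7│♟ ♟ ♟ ♛ ♟ ♟ ♟ ♟│7
6│· · · · · · · ·│6
5│· · · · · · · ·│5
4│· · · · ♞ · · ·│4
3│· · · · ♗ · · ♘│3
2│♙ ♙ ♘ · ♙ ♙ ♙ ♙│2
1│♖ · · · ♔ ♗ · ♖│1
  ─────────────────
  a b c d e f g h

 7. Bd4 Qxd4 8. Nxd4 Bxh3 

  a b c d e f g h
  ─────────────────
8│♜ · · · ♚ ♝ · ♜│8
7│♟ ♟ ♟ · ♟ ♟ ♟ ♟│7
6│· · · · · · · ·│6
5│· · · · · · · ·│5
4│· · · ♘ ♞ · · ·│4
3│· · · · · · · ♝│3
2│♙ ♙ · · ♙ ♙ ♙ ♙│2
1│♖ · · · ♔ ♗ · ♖│1
  ─────────────────
  a b c d e f g h

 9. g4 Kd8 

  a b c d e f g h
  ─────────────────
8│♜ · · ♚ · ♝ · ♜│8
7│♟ ♟ ♟ · ♟ ♟ ♟ ♟│7
6│· · · · · · · ·│6
5│· · · · · · · ·│5
4│· · · ♘ ♞ · ♙ ·│4
3│· · · · · · · ♝│3
2│♙ ♙ · · ♙ ♙ · ♙│2
1│♖ · · · ♔ ♗ · ♖│1
  ─────────────────
  a b c d e f g h


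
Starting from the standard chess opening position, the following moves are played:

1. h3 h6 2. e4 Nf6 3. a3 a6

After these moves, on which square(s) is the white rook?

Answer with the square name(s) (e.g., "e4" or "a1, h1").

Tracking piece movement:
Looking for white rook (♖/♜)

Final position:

  a b c d e f g h
  ─────────────────
8│♜ ♞ ♝ ♛ ♚ ♝ · ♜│8
7│· ♟ ♟ ♟ ♟ ♟ ♟ ·│7
6│♟ · · · · ♞ · ♟│6
5│· · · · · · · ·│5
4│· · · · ♙ · · ·│4
3│♙ · · · · · · ♙│3
2│· ♙ ♙ ♙ · ♙ ♙ ·│2
1│♖ ♘ ♗ ♕ ♔ ♗ ♘ ♖│1
  ─────────────────
  a b c d e f g h


a1, h1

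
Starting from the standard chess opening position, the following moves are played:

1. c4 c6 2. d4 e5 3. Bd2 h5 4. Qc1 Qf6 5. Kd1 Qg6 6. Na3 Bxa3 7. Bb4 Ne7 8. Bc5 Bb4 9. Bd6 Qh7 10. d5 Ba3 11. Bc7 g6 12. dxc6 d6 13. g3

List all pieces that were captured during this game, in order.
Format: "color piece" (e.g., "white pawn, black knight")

Tracking captures:
  Bxa3: captured white knight
  dxc6: captured black pawn

white knight, black pawn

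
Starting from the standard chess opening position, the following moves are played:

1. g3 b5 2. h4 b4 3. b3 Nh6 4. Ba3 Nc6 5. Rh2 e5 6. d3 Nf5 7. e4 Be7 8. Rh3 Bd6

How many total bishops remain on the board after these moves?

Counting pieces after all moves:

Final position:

  a b c d e f g h
  ─────────────────
8│♜ · ♝ ♛ ♚ · · ♜│8
7│♟ · ♟ ♟ · ♟ ♟ ♟│7
6│· · ♞ ♝ · · · ·│6
5│· · · · ♟ ♞ · ·│5
4│· ♟ · · ♙ · · ♙│4
3│♗ ♙ · ♙ · · ♙ ♖│3
2│♙ · ♙ · · ♙ · ·│2
1│♖ ♘ · ♕ ♔ ♗ ♘ ·│1
  ─────────────────
  a b c d e f g h


4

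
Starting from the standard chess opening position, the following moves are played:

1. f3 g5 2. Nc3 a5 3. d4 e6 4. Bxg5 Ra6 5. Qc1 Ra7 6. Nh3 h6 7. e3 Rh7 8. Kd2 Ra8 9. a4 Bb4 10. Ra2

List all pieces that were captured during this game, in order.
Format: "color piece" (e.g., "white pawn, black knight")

Tracking captures:
  Bxg5: captured black pawn

black pawn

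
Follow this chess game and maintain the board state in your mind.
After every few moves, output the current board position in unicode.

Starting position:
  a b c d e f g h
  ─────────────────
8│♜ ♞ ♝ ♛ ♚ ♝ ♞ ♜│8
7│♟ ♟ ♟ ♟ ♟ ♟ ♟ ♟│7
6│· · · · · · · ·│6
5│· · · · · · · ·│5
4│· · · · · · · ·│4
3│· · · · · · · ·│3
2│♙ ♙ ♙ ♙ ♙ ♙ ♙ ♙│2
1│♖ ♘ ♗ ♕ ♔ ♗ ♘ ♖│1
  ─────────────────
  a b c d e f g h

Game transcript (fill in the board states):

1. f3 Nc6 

  a b c d e f g h
  ─────────────────
8│♜ · ♝ ♛ ♚ ♝ ♞ ♜│8
7│♟ ♟ ♟ ♟ ♟ ♟ ♟ ♟│7
6│· · ♞ · · · · ·│6
5│· · · · · · · ·│5
4│· · · · · · · ·│4
3│· · · · · ♙ · ·│3
2│♙ ♙ ♙ ♙ ♙ · ♙ ♙│2
1│♖ ♘ ♗ ♕ ♔ ♗ ♘ ♖│1
  ─────────────────
  a b c d e f g h

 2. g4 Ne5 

  a b c d e f g h
  ─────────────────
8│♜ · ♝ ♛ ♚ ♝ ♞ ♜│8
7│♟ ♟ ♟ ♟ ♟ ♟ ♟ ♟│7
6│· · · · · · · ·│6
5│· · · · ♞ · · ·│5
4│· · · · · · ♙ ·│4
3│· · · · · ♙ · ·│3
2│♙ ♙ ♙ ♙ ♙ · · ♙│2
1│♖ ♘ ♗ ♕ ♔ ♗ ♘ ♖│1
  ─────────────────
  a b c d e f g h

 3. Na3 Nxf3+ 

  a b c d e f g h
  ─────────────────
8│♜ · ♝ ♛ ♚ ♝ ♞ ♜│8
7│♟ ♟ ♟ ♟ ♟ ♟ ♟ ♟│7
6│· · · · · · · ·│6
5│· · · · · · · ·│5
4│· · · · · · ♙ ·│4
3│♘ · · · · ♞ · ·│3
2│♙ ♙ ♙ ♙ ♙ · · ♙│2
1│♖ · ♗ ♕ ♔ ♗ ♘ ♖│1
  ─────────────────
  a b c d e f g h



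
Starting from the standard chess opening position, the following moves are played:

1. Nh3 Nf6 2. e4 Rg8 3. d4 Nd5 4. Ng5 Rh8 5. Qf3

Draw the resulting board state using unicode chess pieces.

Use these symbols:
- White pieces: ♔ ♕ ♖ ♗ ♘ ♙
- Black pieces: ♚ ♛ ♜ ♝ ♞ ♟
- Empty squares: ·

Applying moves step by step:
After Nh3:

♜ ♞ ♝ ♛ ♚ ♝ ♞ ♜
♟ ♟ ♟ ♟ ♟ ♟ ♟ ♟
· · · · · · · ·
· · · · · · · ·
· · · · · · · ·
· · · · · · · ♘
♙ ♙ ♙ ♙ ♙ ♙ ♙ ♙
♖ ♘ ♗ ♕ ♔ ♗ · ♖


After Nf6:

♜ ♞ ♝ ♛ ♚ ♝ · ♜
♟ ♟ ♟ ♟ ♟ ♟ ♟ ♟
· · · · · ♞ · ·
· · · · · · · ·
· · · · · · · ·
· · · · · · · ♘
♙ ♙ ♙ ♙ ♙ ♙ ♙ ♙
♖ ♘ ♗ ♕ ♔ ♗ · ♖


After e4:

♜ ♞ ♝ ♛ ♚ ♝ · ♜
♟ ♟ ♟ ♟ ♟ ♟ ♟ ♟
· · · · · ♞ · ·
· · · · · · · ·
· · · · ♙ · · ·
· · · · · · · ♘
♙ ♙ ♙ ♙ · ♙ ♙ ♙
♖ ♘ ♗ ♕ ♔ ♗ · ♖


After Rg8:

♜ ♞ ♝ ♛ ♚ ♝ ♜ ·
♟ ♟ ♟ ♟ ♟ ♟ ♟ ♟
· · · · · ♞ · ·
· · · · · · · ·
· · · · ♙ · · ·
· · · · · · · ♘
♙ ♙ ♙ ♙ · ♙ ♙ ♙
♖ ♘ ♗ ♕ ♔ ♗ · ♖


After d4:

♜ ♞ ♝ ♛ ♚ ♝ ♜ ·
♟ ♟ ♟ ♟ ♟ ♟ ♟ ♟
· · · · · ♞ · ·
· · · · · · · ·
· · · ♙ ♙ · · ·
· · · · · · · ♘
♙ ♙ ♙ · · ♙ ♙ ♙
♖ ♘ ♗ ♕ ♔ ♗ · ♖


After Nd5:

♜ ♞ ♝ ♛ ♚ ♝ ♜ ·
♟ ♟ ♟ ♟ ♟ ♟ ♟ ♟
· · · · · · · ·
· · · ♞ · · · ·
· · · ♙ ♙ · · ·
· · · · · · · ♘
♙ ♙ ♙ · · ♙ ♙ ♙
♖ ♘ ♗ ♕ ♔ ♗ · ♖


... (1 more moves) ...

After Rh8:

♜ ♞ ♝ ♛ ♚ ♝ · ♜
♟ ♟ ♟ ♟ ♟ ♟ ♟ ♟
· · · · · · · ·
· · · ♞ · · ♘ ·
· · · ♙ ♙ · · ·
· · · · · · · ·
♙ ♙ ♙ · · ♙ ♙ ♙
♖ ♘ ♗ ♕ ♔ ♗ · ♖


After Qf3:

♜ ♞ ♝ ♛ ♚ ♝ · ♜
♟ ♟ ♟ ♟ ♟ ♟ ♟ ♟
· · · · · · · ·
· · · ♞ · · ♘ ·
· · · ♙ ♙ · · ·
· · · · · ♕ · ·
♙ ♙ ♙ · · ♙ ♙ ♙
♖ ♘ ♗ · ♔ ♗ · ♖



  a b c d e f g h
  ─────────────────
8│♜ ♞ ♝ ♛ ♚ ♝ · ♜│8
7│♟ ♟ ♟ ♟ ♟ ♟ ♟ ♟│7
6│· · · · · · · ·│6
5│· · · ♞ · · ♘ ·│5
4│· · · ♙ ♙ · · ·│4
3│· · · · · ♕ · ·│3
2│♙ ♙ ♙ · · ♙ ♙ ♙│2
1│♖ ♘ ♗ · ♔ ♗ · ♖│1
  ─────────────────
  a b c d e f g h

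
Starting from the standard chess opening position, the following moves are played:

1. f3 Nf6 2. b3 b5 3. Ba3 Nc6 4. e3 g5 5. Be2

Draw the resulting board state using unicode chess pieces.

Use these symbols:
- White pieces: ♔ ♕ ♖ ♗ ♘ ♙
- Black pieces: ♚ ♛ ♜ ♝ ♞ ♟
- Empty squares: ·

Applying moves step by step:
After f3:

♜ ♞ ♝ ♛ ♚ ♝ ♞ ♜
♟ ♟ ♟ ♟ ♟ ♟ ♟ ♟
· · · · · · · ·
· · · · · · · ·
· · · · · · · ·
· · · · · ♙ · ·
♙ ♙ ♙ ♙ ♙ · ♙ ♙
♖ ♘ ♗ ♕ ♔ ♗ ♘ ♖


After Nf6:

♜ ♞ ♝ ♛ ♚ ♝ · ♜
♟ ♟ ♟ ♟ ♟ ♟ ♟ ♟
· · · · · ♞ · ·
· · · · · · · ·
· · · · · · · ·
· · · · · ♙ · ·
♙ ♙ ♙ ♙ ♙ · ♙ ♙
♖ ♘ ♗ ♕ ♔ ♗ ♘ ♖


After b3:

♜ ♞ ♝ ♛ ♚ ♝ · ♜
♟ ♟ ♟ ♟ ♟ ♟ ♟ ♟
· · · · · ♞ · ·
· · · · · · · ·
· · · · · · · ·
· ♙ · · · ♙ · ·
♙ · ♙ ♙ ♙ · ♙ ♙
♖ ♘ ♗ ♕ ♔ ♗ ♘ ♖


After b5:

♜ ♞ ♝ ♛ ♚ ♝ · ♜
♟ · ♟ ♟ ♟ ♟ ♟ ♟
· · · · · ♞ · ·
· ♟ · · · · · ·
· · · · · · · ·
· ♙ · · · ♙ · ·
♙ · ♙ ♙ ♙ · ♙ ♙
♖ ♘ ♗ ♕ ♔ ♗ ♘ ♖


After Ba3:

♜ ♞ ♝ ♛ ♚ ♝ · ♜
♟ · ♟ ♟ ♟ ♟ ♟ ♟
· · · · · ♞ · ·
· ♟ · · · · · ·
· · · · · · · ·
♗ ♙ · · · ♙ · ·
♙ · ♙ ♙ ♙ · ♙ ♙
♖ ♘ · ♕ ♔ ♗ ♘ ♖


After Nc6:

♜ · ♝ ♛ ♚ ♝ · ♜
♟ · ♟ ♟ ♟ ♟ ♟ ♟
· · ♞ · · ♞ · ·
· ♟ · · · · · ·
· · · · · · · ·
♗ ♙ · · · ♙ · ·
♙ · ♙ ♙ ♙ · ♙ ♙
♖ ♘ · ♕ ♔ ♗ ♘ ♖


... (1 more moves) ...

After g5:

♜ · ♝ ♛ ♚ ♝ · ♜
♟ · ♟ ♟ ♟ ♟ · ♟
· · ♞ · · ♞ · ·
· ♟ · · · · ♟ ·
· · · · · · · ·
♗ ♙ · · ♙ ♙ · ·
♙ · ♙ ♙ · · ♙ ♙
♖ ♘ · ♕ ♔ ♗ ♘ ♖


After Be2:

♜ · ♝ ♛ ♚ ♝ · ♜
♟ · ♟ ♟ ♟ ♟ · ♟
· · ♞ · · ♞ · ·
· ♟ · · · · ♟ ·
· · · · · · · ·
♗ ♙ · · ♙ ♙ · ·
♙ · ♙ ♙ ♗ · ♙ ♙
♖ ♘ · ♕ ♔ · ♘ ♖



  a b c d e f g h
  ─────────────────
8│♜ · ♝ ♛ ♚ ♝ · ♜│8
7│♟ · ♟ ♟ ♟ ♟ · ♟│7
6│· · ♞ · · ♞ · ·│6
5│· ♟ · · · · ♟ ·│5
4│· · · · · · · ·│4
3│♗ ♙ · · ♙ ♙ · ·│3
2│♙ · ♙ ♙ ♗ · ♙ ♙│2
1│♖ ♘ · ♕ ♔ · ♘ ♖│1
  ─────────────────
  a b c d e f g h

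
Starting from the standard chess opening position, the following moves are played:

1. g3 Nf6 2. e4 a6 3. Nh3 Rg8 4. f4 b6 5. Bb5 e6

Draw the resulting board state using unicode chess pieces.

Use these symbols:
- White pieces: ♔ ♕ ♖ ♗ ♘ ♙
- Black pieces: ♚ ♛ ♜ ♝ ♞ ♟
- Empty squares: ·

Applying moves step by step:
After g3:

♜ ♞ ♝ ♛ ♚ ♝ ♞ ♜
♟ ♟ ♟ ♟ ♟ ♟ ♟ ♟
· · · · · · · ·
· · · · · · · ·
· · · · · · · ·
· · · · · · ♙ ·
♙ ♙ ♙ ♙ ♙ ♙ · ♙
♖ ♘ ♗ ♕ ♔ ♗ ♘ ♖


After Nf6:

♜ ♞ ♝ ♛ ♚ ♝ · ♜
♟ ♟ ♟ ♟ ♟ ♟ ♟ ♟
· · · · · ♞ · ·
· · · · · · · ·
· · · · · · · ·
· · · · · · ♙ ·
♙ ♙ ♙ ♙ ♙ ♙ · ♙
♖ ♘ ♗ ♕ ♔ ♗ ♘ ♖


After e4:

♜ ♞ ♝ ♛ ♚ ♝ · ♜
♟ ♟ ♟ ♟ ♟ ♟ ♟ ♟
· · · · · ♞ · ·
· · · · · · · ·
· · · · ♙ · · ·
· · · · · · ♙ ·
♙ ♙ ♙ ♙ · ♙ · ♙
♖ ♘ ♗ ♕ ♔ ♗ ♘ ♖


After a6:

♜ ♞ ♝ ♛ ♚ ♝ · ♜
· ♟ ♟ ♟ ♟ ♟ ♟ ♟
♟ · · · · ♞ · ·
· · · · · · · ·
· · · · ♙ · · ·
· · · · · · ♙ ·
♙ ♙ ♙ ♙ · ♙ · ♙
♖ ♘ ♗ ♕ ♔ ♗ ♘ ♖


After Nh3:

♜ ♞ ♝ ♛ ♚ ♝ · ♜
· ♟ ♟ ♟ ♟ ♟ ♟ ♟
♟ · · · · ♞ · ·
· · · · · · · ·
· · · · ♙ · · ·
· · · · · · ♙ ♘
♙ ♙ ♙ ♙ · ♙ · ♙
♖ ♘ ♗ ♕ ♔ ♗ · ♖


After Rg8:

♜ ♞ ♝ ♛ ♚ ♝ ♜ ·
· ♟ ♟ ♟ ♟ ♟ ♟ ♟
♟ · · · · ♞ · ·
· · · · · · · ·
· · · · ♙ · · ·
· · · · · · ♙ ♘
♙ ♙ ♙ ♙ · ♙ · ♙
♖ ♘ ♗ ♕ ♔ ♗ · ♖


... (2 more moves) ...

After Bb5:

♜ ♞ ♝ ♛ ♚ ♝ ♜ ·
· · ♟ ♟ ♟ ♟ ♟ ♟
♟ ♟ · · · ♞ · ·
· ♗ · · · · · ·
· · · · ♙ ♙ · ·
· · · · · · ♙ ♘
♙ ♙ ♙ ♙ · · · ♙
♖ ♘ ♗ ♕ ♔ · · ♖


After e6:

♜ ♞ ♝ ♛ ♚ ♝ ♜ ·
· · ♟ ♟ · ♟ ♟ ♟
♟ ♟ · · ♟ ♞ · ·
· ♗ · · · · · ·
· · · · ♙ ♙ · ·
· · · · · · ♙ ♘
♙ ♙ ♙ ♙ · · · ♙
♖ ♘ ♗ ♕ ♔ · · ♖



  a b c d e f g h
  ─────────────────
8│♜ ♞ ♝ ♛ ♚ ♝ ♜ ·│8
7│· · ♟ ♟ · ♟ ♟ ♟│7
6│♟ ♟ · · ♟ ♞ · ·│6
5│· ♗ · · · · · ·│5
4│· · · · ♙ ♙ · ·│4
3│· · · · · · ♙ ♘│3
2│♙ ♙ ♙ ♙ · · · ♙│2
1│♖ ♘ ♗ ♕ ♔ · · ♖│1
  ─────────────────
  a b c d e f g h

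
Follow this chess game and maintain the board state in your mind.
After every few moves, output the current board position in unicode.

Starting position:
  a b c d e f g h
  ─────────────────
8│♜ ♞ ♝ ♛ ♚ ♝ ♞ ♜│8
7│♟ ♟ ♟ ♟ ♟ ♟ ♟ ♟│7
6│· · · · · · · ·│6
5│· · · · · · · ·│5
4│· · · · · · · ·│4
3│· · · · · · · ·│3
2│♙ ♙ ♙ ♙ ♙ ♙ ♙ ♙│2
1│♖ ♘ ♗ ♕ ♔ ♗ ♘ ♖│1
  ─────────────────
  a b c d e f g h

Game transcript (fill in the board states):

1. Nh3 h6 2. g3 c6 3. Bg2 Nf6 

  a b c d e f g h
  ─────────────────
8│♜ ♞ ♝ ♛ ♚ ♝ · ♜│8
7│♟ ♟ · ♟ ♟ ♟ ♟ ·│7
6│· · ♟ · · ♞ · ♟│6
5│· · · · · · · ·│5
4│· · · · · · · ·│4
3│· · · · · · ♙ ♘│3
2│♙ ♙ ♙ ♙ ♙ ♙ ♗ ♙│2
1│♖ ♘ ♗ ♕ ♔ · · ♖│1
  ─────────────────
  a b c d e f g h

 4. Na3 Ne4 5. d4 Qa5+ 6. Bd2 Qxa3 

  a b c d e f g h
  ─────────────────
8│♜ ♞ ♝ · ♚ ♝ · ♜│8
7│♟ ♟ · ♟ ♟ ♟ ♟ ·│7
6│· · ♟ · · · · ♟│6
5│· · · · · · · ·│5
4│· · · ♙ ♞ · · ·│4
3│♛ · · · · · ♙ ♘│3
2│♙ ♙ ♙ ♗ ♙ ♙ ♗ ♙│2
1│♖ · · ♕ ♔ · · ♖│1
  ─────────────────
  a b c d e f g h

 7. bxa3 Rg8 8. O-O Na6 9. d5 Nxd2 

  a b c d e f g h
  ─────────────────
8│♜ · ♝ · ♚ ♝ ♜ ·│8
7│♟ ♟ · ♟ ♟ ♟ ♟ ·│7
6│♞ · ♟ · · · · ♟│6
5│· · · ♙ · · · ·│5
4│· · · · · · · ·│4
3│♙ · · · · · ♙ ♘│3
2│♙ · ♙ ♞ ♙ ♙ ♗ ♙│2
1│♖ · · ♕ · ♖ ♔ ·│1
  ─────────────────
  a b c d e f g h

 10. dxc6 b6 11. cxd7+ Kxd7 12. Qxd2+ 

  a b c d e f g h
  ─────────────────
8│♜ · ♝ · · ♝ ♜ ·│8
7│♟ · · ♚ ♟ ♟ ♟ ·│7
6│♞ ♟ · · · · · ♟│6
5│· · · · · · · ·│5
4│· · · · · · · ·│4
3│♙ · · · · · ♙ ♘│3
2│♙ · ♙ ♕ ♙ ♙ ♗ ♙│2
1│♖ · · · · ♖ ♔ ·│1
  ─────────────────
  a b c d e f g h


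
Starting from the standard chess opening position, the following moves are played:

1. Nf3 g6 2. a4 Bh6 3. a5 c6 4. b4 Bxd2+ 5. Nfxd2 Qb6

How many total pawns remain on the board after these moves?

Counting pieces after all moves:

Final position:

  a b c d e f g h
  ─────────────────
8│♜ ♞ ♝ · ♚ · ♞ ♜│8
7│♟ ♟ · ♟ ♟ ♟ · ♟│7
6│· ♛ ♟ · · · ♟ ·│6
5│♙ · · · · · · ·│5
4│· ♙ · · · · · ·│4
3│· · · · · · · ·│3
2│· · ♙ ♘ ♙ ♙ ♙ ♙│2
1│♖ ♘ ♗ ♕ ♔ ♗ · ♖│1
  ─────────────────
  a b c d e f g h


15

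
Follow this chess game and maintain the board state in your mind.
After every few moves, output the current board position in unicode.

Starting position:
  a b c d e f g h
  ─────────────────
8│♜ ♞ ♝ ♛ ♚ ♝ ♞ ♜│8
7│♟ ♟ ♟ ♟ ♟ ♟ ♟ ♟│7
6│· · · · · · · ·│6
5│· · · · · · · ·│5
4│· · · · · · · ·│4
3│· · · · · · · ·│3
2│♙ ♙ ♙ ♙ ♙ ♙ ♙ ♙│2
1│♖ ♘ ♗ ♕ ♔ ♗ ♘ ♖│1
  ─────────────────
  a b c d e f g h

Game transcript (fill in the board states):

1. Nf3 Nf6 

  a b c d e f g h
  ─────────────────
8│♜ ♞ ♝ ♛ ♚ ♝ · ♜│8
7│♟ ♟ ♟ ♟ ♟ ♟ ♟ ♟│7
6│· · · · · ♞ · ·│6
5│· · · · · · · ·│5
4│· · · · · · · ·│4
3│· · · · · ♘ · ·│3
2│♙ ♙ ♙ ♙ ♙ ♙ ♙ ♙│2
1│♖ ♘ ♗ ♕ ♔ ♗ · ♖│1
  ─────────────────
  a b c d e f g h

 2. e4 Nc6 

  a b c d e f g h
  ─────────────────
8│♜ · ♝ ♛ ♚ ♝ · ♜│8
7│♟ ♟ ♟ ♟ ♟ ♟ ♟ ♟│7
6│· · ♞ · · ♞ · ·│6
5│· · · · · · · ·│5
4│· · · · ♙ · · ·│4
3│· · · · · ♘ · ·│3
2│♙ ♙ ♙ ♙ · ♙ ♙ ♙│2
1│♖ ♘ ♗ ♕ ♔ ♗ · ♖│1
  ─────────────────
  a b c d e f g h

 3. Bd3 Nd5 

  a b c d e f g h
  ─────────────────
8│♜ · ♝ ♛ ♚ ♝ · ♜│8
7│♟ ♟ ♟ ♟ ♟ ♟ ♟ ♟│7
6│· · ♞ · · · · ·│6
5│· · · ♞ · · · ·│5
4│· · · · ♙ · · ·│4
3│· · · ♗ · ♘ · ·│3
2│♙ ♙ ♙ ♙ · ♙ ♙ ♙│2
1│♖ ♘ ♗ ♕ ♔ · · ♖│1
  ─────────────────
  a b c d e f g h

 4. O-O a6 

  a b c d e f g h
  ─────────────────
8│♜ · ♝ ♛ ♚ ♝ · ♜│8
7│· ♟ ♟ ♟ ♟ ♟ ♟ ♟│7
6│♟ · ♞ · · · · ·│6
5│· · · ♞ · · · ·│5
4│· · · · ♙ · · ·│4
3│· · · ♗ · ♘ · ·│3
2│♙ ♙ ♙ ♙ · ♙ ♙ ♙│2
1│♖ ♘ ♗ ♕ · ♖ ♔ ·│1
  ─────────────────
  a b c d e f g h

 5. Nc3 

  a b c d e f g h
  ─────────────────
8│♜ · ♝ ♛ ♚ ♝ · ♜│8
7│· ♟ ♟ ♟ ♟ ♟ ♟ ♟│7
6│♟ · ♞ · · · · ·│6
5│· · · ♞ · · · ·│5
4│· · · · ♙ · · ·│4
3│· · ♘ ♗ · ♘ · ·│3
2│♙ ♙ ♙ ♙ · ♙ ♙ ♙│2
1│♖ · ♗ ♕ · ♖ ♔ ·│1
  ─────────────────
  a b c d e f g h


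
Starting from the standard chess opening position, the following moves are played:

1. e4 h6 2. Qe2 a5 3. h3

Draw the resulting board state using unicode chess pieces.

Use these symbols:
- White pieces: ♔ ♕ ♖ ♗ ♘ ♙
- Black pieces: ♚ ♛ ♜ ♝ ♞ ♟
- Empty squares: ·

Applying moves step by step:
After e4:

♜ ♞ ♝ ♛ ♚ ♝ ♞ ♜
♟ ♟ ♟ ♟ ♟ ♟ ♟ ♟
· · · · · · · ·
· · · · · · · ·
· · · · ♙ · · ·
· · · · · · · ·
♙ ♙ ♙ ♙ · ♙ ♙ ♙
♖ ♘ ♗ ♕ ♔ ♗ ♘ ♖


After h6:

♜ ♞ ♝ ♛ ♚ ♝ ♞ ♜
♟ ♟ ♟ ♟ ♟ ♟ ♟ ·
· · · · · · · ♟
· · · · · · · ·
· · · · ♙ · · ·
· · · · · · · ·
♙ ♙ ♙ ♙ · ♙ ♙ ♙
♖ ♘ ♗ ♕ ♔ ♗ ♘ ♖


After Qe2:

♜ ♞ ♝ ♛ ♚ ♝ ♞ ♜
♟ ♟ ♟ ♟ ♟ ♟ ♟ ·
· · · · · · · ♟
· · · · · · · ·
· · · · ♙ · · ·
· · · · · · · ·
♙ ♙ ♙ ♙ ♕ ♙ ♙ ♙
♖ ♘ ♗ · ♔ ♗ ♘ ♖


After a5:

♜ ♞ ♝ ♛ ♚ ♝ ♞ ♜
· ♟ ♟ ♟ ♟ ♟ ♟ ·
· · · · · · · ♟
♟ · · · · · · ·
· · · · ♙ · · ·
· · · · · · · ·
♙ ♙ ♙ ♙ ♕ ♙ ♙ ♙
♖ ♘ ♗ · ♔ ♗ ♘ ♖


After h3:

♜ ♞ ♝ ♛ ♚ ♝ ♞ ♜
· ♟ ♟ ♟ ♟ ♟ ♟ ·
· · · · · · · ♟
♟ · · · · · · ·
· · · · ♙ · · ·
· · · · · · · ♙
♙ ♙ ♙ ♙ ♕ ♙ ♙ ·
♖ ♘ ♗ · ♔ ♗ ♘ ♖



  a b c d e f g h
  ─────────────────
8│♜ ♞ ♝ ♛ ♚ ♝ ♞ ♜│8
7│· ♟ ♟ ♟ ♟ ♟ ♟ ·│7
6│· · · · · · · ♟│6
5│♟ · · · · · · ·│5
4│· · · · ♙ · · ·│4
3│· · · · · · · ♙│3
2│♙ ♙ ♙ ♙ ♕ ♙ ♙ ·│2
1│♖ ♘ ♗ · ♔ ♗ ♘ ♖│1
  ─────────────────
  a b c d e f g h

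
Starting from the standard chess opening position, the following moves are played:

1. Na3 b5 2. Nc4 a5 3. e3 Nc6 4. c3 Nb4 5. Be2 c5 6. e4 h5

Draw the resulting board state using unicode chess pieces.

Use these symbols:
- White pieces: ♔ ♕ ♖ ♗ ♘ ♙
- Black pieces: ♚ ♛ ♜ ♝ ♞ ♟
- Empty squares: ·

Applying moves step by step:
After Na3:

♜ ♞ ♝ ♛ ♚ ♝ ♞ ♜
♟ ♟ ♟ ♟ ♟ ♟ ♟ ♟
· · · · · · · ·
· · · · · · · ·
· · · · · · · ·
♘ · · · · · · ·
♙ ♙ ♙ ♙ ♙ ♙ ♙ ♙
♖ · ♗ ♕ ♔ ♗ ♘ ♖


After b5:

♜ ♞ ♝ ♛ ♚ ♝ ♞ ♜
♟ · ♟ ♟ ♟ ♟ ♟ ♟
· · · · · · · ·
· ♟ · · · · · ·
· · · · · · · ·
♘ · · · · · · ·
♙ ♙ ♙ ♙ ♙ ♙ ♙ ♙
♖ · ♗ ♕ ♔ ♗ ♘ ♖


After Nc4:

♜ ♞ ♝ ♛ ♚ ♝ ♞ ♜
♟ · ♟ ♟ ♟ ♟ ♟ ♟
· · · · · · · ·
· ♟ · · · · · ·
· · ♘ · · · · ·
· · · · · · · ·
♙ ♙ ♙ ♙ ♙ ♙ ♙ ♙
♖ · ♗ ♕ ♔ ♗ ♘ ♖


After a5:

♜ ♞ ♝ ♛ ♚ ♝ ♞ ♜
· · ♟ ♟ ♟ ♟ ♟ ♟
· · · · · · · ·
♟ ♟ · · · · · ·
· · ♘ · · · · ·
· · · · · · · ·
♙ ♙ ♙ ♙ ♙ ♙ ♙ ♙
♖ · ♗ ♕ ♔ ♗ ♘ ♖


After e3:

♜ ♞ ♝ ♛ ♚ ♝ ♞ ♜
· · ♟ ♟ ♟ ♟ ♟ ♟
· · · · · · · ·
♟ ♟ · · · · · ·
· · ♘ · · · · ·
· · · · ♙ · · ·
♙ ♙ ♙ ♙ · ♙ ♙ ♙
♖ · ♗ ♕ ♔ ♗ ♘ ♖


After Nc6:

♜ · ♝ ♛ ♚ ♝ ♞ ♜
· · ♟ ♟ ♟ ♟ ♟ ♟
· · ♞ · · · · ·
♟ ♟ · · · · · ·
· · ♘ · · · · ·
· · · · ♙ · · ·
♙ ♙ ♙ ♙ · ♙ ♙ ♙
♖ · ♗ ♕ ♔ ♗ ♘ ♖


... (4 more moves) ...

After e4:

♜ · ♝ ♛ ♚ ♝ ♞ ♜
· · · ♟ ♟ ♟ ♟ ♟
· · · · · · · ·
♟ ♟ ♟ · · · · ·
· ♞ ♘ · ♙ · · ·
· · ♙ · · · · ·
♙ ♙ · ♙ ♗ ♙ ♙ ♙
♖ · ♗ ♕ ♔ · ♘ ♖


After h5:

♜ · ♝ ♛ ♚ ♝ ♞ ♜
· · · ♟ ♟ ♟ ♟ ·
· · · · · · · ·
♟ ♟ ♟ · · · · ♟
· ♞ ♘ · ♙ · · ·
· · ♙ · · · · ·
♙ ♙ · ♙ ♗ ♙ ♙ ♙
♖ · ♗ ♕ ♔ · ♘ ♖



  a b c d e f g h
  ─────────────────
8│♜ · ♝ ♛ ♚ ♝ ♞ ♜│8
7│· · · ♟ ♟ ♟ ♟ ·│7
6│· · · · · · · ·│6
5│♟ ♟ ♟ · · · · ♟│5
4│· ♞ ♘ · ♙ · · ·│4
3│· · ♙ · · · · ·│3
2│♙ ♙ · ♙ ♗ ♙ ♙ ♙│2
1│♖ · ♗ ♕ ♔ · ♘ ♖│1
  ─────────────────
  a b c d e f g h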